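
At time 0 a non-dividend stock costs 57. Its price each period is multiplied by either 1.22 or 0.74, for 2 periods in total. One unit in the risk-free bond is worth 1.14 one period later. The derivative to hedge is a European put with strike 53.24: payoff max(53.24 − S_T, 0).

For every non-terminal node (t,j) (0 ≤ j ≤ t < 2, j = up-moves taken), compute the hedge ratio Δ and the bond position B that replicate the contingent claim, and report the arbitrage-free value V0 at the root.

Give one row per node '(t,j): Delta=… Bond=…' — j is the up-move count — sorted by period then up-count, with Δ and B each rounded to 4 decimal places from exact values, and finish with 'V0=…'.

(0,0): Delta=-0.1558 Bond=9.7294
(1,0): Delta=-1.0000 Bond=46.7018
(1,1): Delta=-0.0533 Bond=3.9695
V0=0.8513

Since d<R<u, set p* = (R−d)/(u−d) = 0.8333; price each node as the discounted p*-expectation of its children.
At expiry t=2: V(2,0)=22.0268, V(2,1)=1.7804, V(2,2)=0.0000
(1,0): S=42.1800. Δ = (V_up−V_dn)/(S_up−S_dn) = (1.7804−22.0268)/(51.4596−31.2132) = -1.0000. V = [p*·1.7804 + (1−p*)·22.0268]/1.14 = 4.5218. B = V − Δ·S = 46.7018.
(1,1): S=69.5400. Δ = (V_up−V_dn)/(S_up−S_dn) = (0.0000−1.7804)/(84.8388−51.4596) = -0.0533. V = [p*·0.0000 + (1−p*)·1.7804]/1.14 = 0.2603. B = V − Δ·S = 3.9695.
(0,0): S=57.0000. Δ = (V_up−V_dn)/(S_up−S_dn) = (0.2603−4.5218)/(69.5400−42.1800) = -0.1558. V = [p*·0.2603 + (1−p*)·4.5218]/1.14 = 0.8513. B = V − Δ·S = 9.7294.
The time-0 hedge costs 0.8513, which is the no-arbitrage price.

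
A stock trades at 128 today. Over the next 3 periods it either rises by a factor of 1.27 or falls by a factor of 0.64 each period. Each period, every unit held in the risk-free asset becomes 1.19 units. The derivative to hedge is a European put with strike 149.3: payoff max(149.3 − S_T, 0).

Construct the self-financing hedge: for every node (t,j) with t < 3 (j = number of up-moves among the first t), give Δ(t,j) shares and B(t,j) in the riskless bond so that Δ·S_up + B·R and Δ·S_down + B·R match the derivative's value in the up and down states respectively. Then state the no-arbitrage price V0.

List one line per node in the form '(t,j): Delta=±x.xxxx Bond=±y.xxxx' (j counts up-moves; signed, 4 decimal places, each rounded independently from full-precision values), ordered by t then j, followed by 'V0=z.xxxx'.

(0,0): Delta=-0.2465 Bond=36.7277
(1,0): Delta=-1.0000 Bond=105.4304
(1,1): Delta=-0.1913 Bond=34.7279
(2,0): Delta=-1.0000 Bond=125.4622
(2,1): Delta=-1.0000 Bond=125.4622
(2,2): Delta=-0.1320 Bond=29.0883
V0=5.1721

Since d<R<u, set p* = (R−d)/(u−d) = 0.8730; price each node as the discounted p*-expectation of its children.
Terminal values V(3,·): V(3,0)=115.7456, V(3,1)=82.7154, V(3,2)=17.1712, V(3,3)=0.0000
  t=2,j=0: stock 52.4288 → up 66.5846 (V=82.7154), down 33.5544 (V=115.7456). Price 73.0334; hedge Δ=-1.0000, bond B=125.4622.
  t=2,j=1: stock 104.0384 → up 132.1288 (V=17.1712), down 66.5846 (V=82.7154). Price 21.4238; hedge Δ=-1.0000, bond B=125.4622.
  t=2,j=2: stock 206.4512 → up 262.1930 (V=0.0000), down 132.1288 (V=17.1712). Price 1.8323; hedge Δ=-0.1320, bond B=29.0883.
  t=1,j=0: stock 81.9200 → up 104.0384 (V=21.4238), down 52.4288 (V=73.0334). Price 23.5104; hedge Δ=-1.0000, bond B=105.4304.
  t=1,j=1: stock 162.5600 → up 206.4512 (V=1.8323), down 104.0384 (V=21.4238). Price 3.6304; hedge Δ=-0.1913, bond B=34.7279.
  t=0,j=0: stock 128.0000 → up 162.5600 (V=3.6304), down 81.9200 (V=23.5104). Price 5.1721; hedge Δ=-0.2465, bond B=36.7277.
Check: Δ(0,0)·S0 + B(0,0) = 5.1721 = V0.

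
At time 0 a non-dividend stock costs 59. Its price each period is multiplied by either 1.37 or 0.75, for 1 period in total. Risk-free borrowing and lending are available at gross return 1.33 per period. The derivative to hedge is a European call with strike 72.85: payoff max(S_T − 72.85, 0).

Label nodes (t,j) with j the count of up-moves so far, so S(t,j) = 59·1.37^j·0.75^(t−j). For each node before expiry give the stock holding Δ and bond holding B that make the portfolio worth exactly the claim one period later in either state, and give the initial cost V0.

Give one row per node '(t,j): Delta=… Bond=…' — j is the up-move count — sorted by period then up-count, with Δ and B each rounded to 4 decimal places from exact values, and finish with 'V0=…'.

(0,0): Delta=0.2182 Bond=-7.2581
V0=5.6129

Under the risk-neutral measure, an up-move has probability p* = (R−d)/(u−d) = 0.9355 and values discount at R = 1.33.
At expiry t=1: V(1,0)=0.0000, V(1,1)=7.9800
  t=0,j=0: stock 59.0000 → up 80.8300 (V=7.9800), down 44.2500 (V=0.0000). Price 5.6129; hedge Δ=0.2182, bond B=-7.2581.
The time-0 hedge costs 5.6129, which is the no-arbitrage price.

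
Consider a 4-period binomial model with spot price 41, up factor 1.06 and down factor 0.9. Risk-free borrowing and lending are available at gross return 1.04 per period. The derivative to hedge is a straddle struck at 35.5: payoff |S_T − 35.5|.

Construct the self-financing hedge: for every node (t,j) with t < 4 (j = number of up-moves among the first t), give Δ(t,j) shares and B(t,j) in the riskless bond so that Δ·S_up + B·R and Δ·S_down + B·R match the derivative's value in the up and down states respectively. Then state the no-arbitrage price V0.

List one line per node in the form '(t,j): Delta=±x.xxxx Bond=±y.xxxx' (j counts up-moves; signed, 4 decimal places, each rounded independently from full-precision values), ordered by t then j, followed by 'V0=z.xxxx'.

(0,0): Delta=0.9550 Bond=-28.4535
(1,0): Delta=0.7150 Bond=-20.7362
(1,1): Delta=0.9841 Bond=-30.8567
(2,0): Delta=-0.4253 Bond=16.3055
(2,1): Delta=0.8534 Bond=-26.9758
(2,2): Delta=1.0000 Bond=-32.8217
(3,0): Delta=-1.0000 Bond=34.1346
(3,1): Delta=-0.3556 Bond=14.5038
(3,2): Delta=1.0000 Bond=-34.1346
(3,3): Delta=1.0000 Bond=-34.1346
V0=10.7027

Risk-neutral probability p* = (R−d)/(u−d) = (1.04−0.9)/(1.06−0.9) = 0.8750.
Terminal payoffs: V(4,0)=8.5999, V(4,1)=3.8177, V(4,2)=1.8148, V(4,3)=8.4485, V(4,4)=16.2616
  t=3,j=0: stock 29.8890 → up 31.6823 (V=3.8177), down 26.9001 (V=8.5999). Price 4.2456; hedge Δ=-1.0000, bond B=34.1346.
  t=3,j=1: stock 35.2026 → up 37.3148 (V=1.8148), down 31.6823 (V=3.8177). Price 1.9857; hedge Δ=-0.3556, bond B=14.5038.
  t=3,j=2: stock 41.4608 → up 43.9485 (V=8.4485), down 37.3148 (V=1.8148). Price 7.3262; hedge Δ=1.0000, bond B=-34.1346.
  t=3,j=3: stock 48.8317 → up 51.7616 (V=16.2616), down 43.9485 (V=8.4485). Price 14.6970; hedge Δ=1.0000, bond B=-34.1346.
  t=2,j=0: stock 33.2100 → up 35.2026 (V=1.9857), down 29.8890 (V=4.2456). Price 2.1809; hedge Δ=-0.4253, bond B=16.3055.
  t=2,j=1: stock 39.1140 → up 41.4608 (V=7.3262), down 35.2026 (V=1.9857). Price 6.4026; hedge Δ=0.8534, bond B=-26.9758.
  t=2,j=2: stock 46.0676 → up 48.8317 (V=14.6970), down 41.4608 (V=7.3262). Price 13.2459; hedge Δ=1.0000, bond B=-32.8217.
  t=1,j=0: stock 36.9000 → up 39.1140 (V=6.4026), down 33.2100 (V=2.1809). Price 5.6489; hedge Δ=0.7150, bond B=-20.7362.
  t=1,j=1: stock 43.4600 → up 46.0676 (V=13.2459), down 39.1140 (V=6.4026). Price 11.9139; hedge Δ=0.9841, bond B=-30.8567.
  t=0,j=0: stock 41.0000 → up 43.4600 (V=11.9139), down 36.9000 (V=5.6489). Price 10.7027; hedge Δ=0.9550, bond B=-28.4535.
Each (Δ,B) replicates both successor values, so the strategy is self-financing and V0 is arbitrage-free.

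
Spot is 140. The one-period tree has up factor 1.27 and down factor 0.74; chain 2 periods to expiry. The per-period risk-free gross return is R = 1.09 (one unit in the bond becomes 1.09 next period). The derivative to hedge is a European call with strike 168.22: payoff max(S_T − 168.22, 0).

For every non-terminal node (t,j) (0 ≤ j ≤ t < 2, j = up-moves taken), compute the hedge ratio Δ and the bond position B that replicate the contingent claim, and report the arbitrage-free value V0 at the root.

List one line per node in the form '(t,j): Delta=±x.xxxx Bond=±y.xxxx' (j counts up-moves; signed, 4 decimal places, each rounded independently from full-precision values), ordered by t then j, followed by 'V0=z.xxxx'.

Since d<R<u, set p* = (R−d)/(u−d) = 0.6604; price each node as the discounted p*-expectation of its children.
Payoff layer (t=2): V(2,0)=0.0000, V(2,1)=0.0000, V(2,2)=57.5860
(1,0): S=103.6000. Δ = (V_up−V_dn)/(S_up−S_dn) = (0.0000−0.0000)/(131.5720−76.6640) = 0.0000. V = [p*·0.0000 + (1−p*)·0.0000]/1.09 = 0.0000. B = V − Δ·S = 0.0000.
(1,1): S=177.8000. Δ = (V_up−V_dn)/(S_up−S_dn) = (57.5860−0.0000)/(225.8060−131.5720) = 0.6111. V = [p*·57.5860 + (1−p*)·0.0000]/1.09 = 34.8885. B = V − Δ·S = -73.7643.
(0,0): S=140.0000. Δ = (V_up−V_dn)/(S_up−S_dn) = (34.8885−0.0000)/(177.8000−103.6000) = 0.4702. V = [p*·34.8885 + (1−p*)·0.0000]/1.09 = 21.1372. B = V − Δ·S = -44.6902.
Each (Δ,B) replicates both successor values, so the strategy is self-financing and V0 is arbitrage-free.

(0,0): Delta=0.4702 Bond=-44.6902
(1,0): Delta=0.0000 Bond=0.0000
(1,1): Delta=0.6111 Bond=-73.7643
V0=21.1372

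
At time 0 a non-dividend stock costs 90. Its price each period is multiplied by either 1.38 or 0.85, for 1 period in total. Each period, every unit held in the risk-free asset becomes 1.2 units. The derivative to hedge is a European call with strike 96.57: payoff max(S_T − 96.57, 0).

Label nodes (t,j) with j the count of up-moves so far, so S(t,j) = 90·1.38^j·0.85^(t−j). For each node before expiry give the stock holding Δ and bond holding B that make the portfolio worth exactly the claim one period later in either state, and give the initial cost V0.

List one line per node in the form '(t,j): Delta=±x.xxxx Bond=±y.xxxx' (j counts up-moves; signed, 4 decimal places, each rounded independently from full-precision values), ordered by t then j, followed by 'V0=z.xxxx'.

The replicating-portfolio and risk-neutral prices coincide; use p* = (1.2−0.85)/(1.38−0.85) = 0.6604 for the latter.
Payoff layer (t=1): V(1,0)=0.0000, V(1,1)=27.6300
  t=0,j=0: stock 90.0000 → up 124.2000 (V=27.6300), down 76.5000 (V=0.0000). Price 15.2052; hedge Δ=0.5792, bond B=-36.9269.
Check: Δ(0,0)·S0 + B(0,0) = 15.2052 = V0.

(0,0): Delta=0.5792 Bond=-36.9269
V0=15.2052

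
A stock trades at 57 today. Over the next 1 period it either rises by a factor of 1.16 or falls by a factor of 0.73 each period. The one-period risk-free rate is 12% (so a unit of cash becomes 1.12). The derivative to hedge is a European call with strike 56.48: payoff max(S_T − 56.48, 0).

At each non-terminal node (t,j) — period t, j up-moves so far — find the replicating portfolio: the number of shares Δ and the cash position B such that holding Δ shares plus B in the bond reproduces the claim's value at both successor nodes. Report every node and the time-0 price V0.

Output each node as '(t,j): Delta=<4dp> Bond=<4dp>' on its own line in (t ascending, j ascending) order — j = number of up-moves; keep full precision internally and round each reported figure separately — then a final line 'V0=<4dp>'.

Under the risk-neutral measure, an up-move has probability p* = (R−d)/(u−d) = 0.9070 and values discount at R = 1.12.
At expiry t=1: V(1,0)=0.0000, V(1,1)=9.6400
  t=0,j=0: stock 57.0000 → up 66.1200 (V=9.6400), down 41.6100 (V=0.0000). Price 7.8065; hedge Δ=0.3933, bond B=-14.6121.
Each (Δ,B) replicates both successor values, so the strategy is self-financing and V0 is arbitrage-free.

(0,0): Delta=0.3933 Bond=-14.6121
V0=7.8065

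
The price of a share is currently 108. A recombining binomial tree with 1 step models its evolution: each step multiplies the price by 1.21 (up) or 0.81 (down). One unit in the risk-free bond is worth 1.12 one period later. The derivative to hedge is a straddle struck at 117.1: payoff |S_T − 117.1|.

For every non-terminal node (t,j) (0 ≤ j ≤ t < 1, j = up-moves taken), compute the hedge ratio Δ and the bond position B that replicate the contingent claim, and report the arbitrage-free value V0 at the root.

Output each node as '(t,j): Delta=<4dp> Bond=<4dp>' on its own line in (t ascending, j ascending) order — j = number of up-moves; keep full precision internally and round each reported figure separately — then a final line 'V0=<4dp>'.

Risk-neutral probability p* = (R−d)/(u−d) = (1.12−0.81)/(1.21−0.81) = 0.7750.
At expiry t=1: V(1,0)=29.6200, V(1,1)=13.5800
Node (0,0) S=108.0000: V=(p*·13.5800+(1−p*)·29.6200)/1.12=15.3473; Δ=(13.5800−29.6200)/(130.6800−87.4800)=-0.3713; B=V−Δ·S=55.4473
Check: Δ(0,0)·S0 + B(0,0) = 15.3473 = V0.

(0,0): Delta=-0.3713 Bond=55.4473
V0=15.3473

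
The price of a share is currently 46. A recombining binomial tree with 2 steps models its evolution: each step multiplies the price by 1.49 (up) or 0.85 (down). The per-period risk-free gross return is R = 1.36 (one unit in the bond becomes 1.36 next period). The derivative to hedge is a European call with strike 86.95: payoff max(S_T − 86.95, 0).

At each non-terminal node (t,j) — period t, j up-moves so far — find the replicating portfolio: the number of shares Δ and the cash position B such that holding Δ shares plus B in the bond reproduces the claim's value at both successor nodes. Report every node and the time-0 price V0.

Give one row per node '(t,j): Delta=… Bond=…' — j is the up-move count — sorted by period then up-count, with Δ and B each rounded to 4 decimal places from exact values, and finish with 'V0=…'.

(0,0): Delta=0.3020 Bond=-8.6830
(1,0): Delta=0.0000 Bond=0.0000
(1,1): Delta=0.3459 Bond=-14.8189
V0=5.2098

Under the risk-neutral measure, an up-move has probability p* = (R−d)/(u−d) = 0.7969 and values discount at R = 1.36.
Terminal payoffs: V(2,0)=0.0000, V(2,1)=0.0000, V(2,2)=15.1746
Node (1,0) S=39.1000: V=(p*·0.0000+(1−p*)·0.0000)/1.36=0.0000; Δ=(0.0000−0.0000)/(58.2590−33.2350)=0.0000; B=V−Δ·S=0.0000
Node (1,1) S=68.5400: V=(p*·15.1746+(1−p*)·0.0000)/1.36=8.8914; Δ=(15.1746−0.0000)/(102.1246−58.2590)=0.3459; B=V−Δ·S=-14.8189
Node (0,0) S=46.0000: V=(p*·8.8914+(1−p*)·0.0000)/1.36=5.2098; Δ=(8.8914−0.0000)/(68.5400−39.1000)=0.3020; B=V−Δ·S=-8.6830
Self-financing check: at every node Δ·S+B equals the discounted successor values.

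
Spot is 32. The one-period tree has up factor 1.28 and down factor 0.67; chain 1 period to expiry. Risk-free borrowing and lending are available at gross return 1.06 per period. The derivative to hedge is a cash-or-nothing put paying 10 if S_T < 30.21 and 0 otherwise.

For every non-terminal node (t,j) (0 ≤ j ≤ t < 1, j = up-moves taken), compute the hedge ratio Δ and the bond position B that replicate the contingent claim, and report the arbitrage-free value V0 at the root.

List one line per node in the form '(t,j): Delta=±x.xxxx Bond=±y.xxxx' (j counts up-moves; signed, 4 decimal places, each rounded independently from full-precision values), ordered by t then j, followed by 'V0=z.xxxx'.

The replicating-portfolio and risk-neutral prices coincide; use p* = (1.06−0.67)/(1.28−0.67) = 0.6393 for the latter.
Terminal payoffs: V(1,0)=10.0000, V(1,1)=0.0000
(0,0): S=32.0000. Δ = (V_up−V_dn)/(S_up−S_dn) = (0.0000−10.0000)/(40.9600−21.4400) = -0.5123. V = [p*·0.0000 + (1−p*)·10.0000]/1.06 = 3.4024. B = V − Δ·S = 19.7959.
The time-0 hedge costs 3.4024, which is the no-arbitrage price.

(0,0): Delta=-0.5123 Bond=19.7959
V0=3.4024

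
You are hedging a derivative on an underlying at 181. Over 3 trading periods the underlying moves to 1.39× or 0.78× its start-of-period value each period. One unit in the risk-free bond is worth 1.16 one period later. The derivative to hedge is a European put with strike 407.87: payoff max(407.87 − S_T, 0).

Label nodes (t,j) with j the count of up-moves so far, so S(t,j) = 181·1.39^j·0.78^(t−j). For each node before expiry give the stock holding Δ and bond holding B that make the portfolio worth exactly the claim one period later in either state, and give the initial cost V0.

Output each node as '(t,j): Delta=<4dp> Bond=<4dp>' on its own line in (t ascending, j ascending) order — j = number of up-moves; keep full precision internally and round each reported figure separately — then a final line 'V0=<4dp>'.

(0,0): Delta=-0.7957 Bond=236.4362
(1,0): Delta=-1.0000 Bond=303.1139
(1,1): Delta=-0.7263 Bond=256.8055
(2,0): Delta=-1.0000 Bond=351.6121
(2,1): Delta=-1.0000 Bond=351.6121
(2,2): Delta=-0.6333 Bond=265.3810
V0=92.4206

Risk-neutral probability p* = (R−d)/(u−d) = (1.16−0.78)/(1.39−0.78) = 0.6230.
Payoff layer (t=3): V(3,0)=321.9761, V(3,1)=254.8026, V(3,2)=135.0961, V(3,3)=0.0000
  t=2,j=0: stock 110.1204 → up 153.0674 (V=254.8026), down 85.8939 (V=321.9761). Price 241.4917; hedge Δ=-1.0000, bond B=351.6121.
  t=2,j=1: stock 196.2402 → up 272.7739 (V=135.0961), down 153.0674 (V=254.8026). Price 155.3719; hedge Δ=-1.0000, bond B=351.6121.
  t=2,j=2: stock 349.7101 → up 486.0970 (V=0.0000), down 272.7739 (V=135.0961). Price 43.9120; hedge Δ=-0.6333, bond B=265.3810.
  t=1,j=0: stock 141.1800 → up 196.2402 (V=155.3719), down 110.1204 (V=241.4917). Price 161.9339; hedge Δ=-1.0000, bond B=303.1139.
  t=1,j=1: stock 251.5900 → up 349.7101 (V=43.9120), down 196.2402 (V=155.3719). Price 74.0843; hedge Δ=-0.7263, bond B=256.8055.
  t=0,j=0: stock 181.0000 → up 251.5900 (V=74.0843), down 141.1800 (V=161.9339). Price 92.4206; hedge Δ=-0.7957, bond B=236.4362.
Self-financing check: at every node Δ·S+B equals the discounted successor values.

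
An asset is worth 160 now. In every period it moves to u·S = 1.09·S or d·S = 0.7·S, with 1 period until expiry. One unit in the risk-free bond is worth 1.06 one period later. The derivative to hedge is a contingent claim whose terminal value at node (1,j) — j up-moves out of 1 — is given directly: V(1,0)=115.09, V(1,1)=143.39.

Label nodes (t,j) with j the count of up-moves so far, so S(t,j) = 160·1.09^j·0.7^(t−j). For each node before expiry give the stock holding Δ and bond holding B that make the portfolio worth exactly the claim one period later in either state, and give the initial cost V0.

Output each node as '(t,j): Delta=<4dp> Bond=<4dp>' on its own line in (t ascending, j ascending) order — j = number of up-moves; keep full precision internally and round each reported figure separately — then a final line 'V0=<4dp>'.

The replicating-portfolio and risk-neutral prices coincide; use p* = (1.06−0.7)/(1.09−0.7) = 0.9231 for the latter.
At expiry t=1: V(1,0)=115.0900, V(1,1)=143.3900
Node (0,0) S=160.0000: V=(p*·143.3900+(1−p*)·115.0900)/1.06=133.2199; Δ=(143.3900−115.0900)/(174.4000−112.0000)=0.4535; B=V−Δ·S=60.6558
Self-financing check: at every node Δ·S+B equals the discounted successor values.

(0,0): Delta=0.4535 Bond=60.6558
V0=133.2199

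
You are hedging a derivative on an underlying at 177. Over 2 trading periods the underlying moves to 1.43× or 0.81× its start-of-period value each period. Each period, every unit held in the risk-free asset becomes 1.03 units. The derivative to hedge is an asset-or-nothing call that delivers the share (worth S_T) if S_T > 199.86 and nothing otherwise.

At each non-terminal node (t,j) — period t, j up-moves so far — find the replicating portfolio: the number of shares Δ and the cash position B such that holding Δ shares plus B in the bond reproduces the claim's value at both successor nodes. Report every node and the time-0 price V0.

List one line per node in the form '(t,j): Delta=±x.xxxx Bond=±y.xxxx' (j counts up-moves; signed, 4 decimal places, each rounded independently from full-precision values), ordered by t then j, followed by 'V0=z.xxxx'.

(0,0): Delta=1.6628 Bond=-162.8852
(1,0): Delta=2.3065 Bond=-260.0461
(1,1): Delta=1.0000 Bond=0.0000
V0=131.4377

Under the risk-neutral measure, an up-move has probability p* = (R−d)/(u−d) = 0.3548 and values discount at R = 1.03.
Terminal values V(2,·): V(2,0)=0.0000, V(2,1)=205.0191, V(2,2)=361.9473
  t=1,j=0: stock 143.3700 → up 205.0191 (V=205.0191), down 116.1297 (V=0.0000). Price 70.6298; hedge Δ=2.3065, bond B=-260.0461.
  t=1,j=1: stock 253.1100 → up 361.9473 (V=361.9473), down 205.0191 (V=205.0191). Price 253.1100; hedge Δ=1.0000, bond B=0.0000.
  t=0,j=0: stock 177.0000 → up 253.1100 (V=253.1100), down 143.3700 (V=70.6298). Price 131.4377; hedge Δ=1.6628, bond B=-162.8852.
The time-0 hedge costs 131.4377, which is the no-arbitrage price.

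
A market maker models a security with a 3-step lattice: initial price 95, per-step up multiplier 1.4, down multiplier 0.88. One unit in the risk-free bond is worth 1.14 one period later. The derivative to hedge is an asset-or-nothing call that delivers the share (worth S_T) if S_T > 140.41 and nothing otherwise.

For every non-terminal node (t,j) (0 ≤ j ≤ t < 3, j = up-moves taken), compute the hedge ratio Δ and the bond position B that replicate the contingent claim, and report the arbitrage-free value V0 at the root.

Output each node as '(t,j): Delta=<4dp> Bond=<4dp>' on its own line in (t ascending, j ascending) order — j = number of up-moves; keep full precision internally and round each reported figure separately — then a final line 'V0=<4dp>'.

Under the risk-neutral measure, an up-move has probability p* = (R−d)/(u−d) = 0.5000 and values discount at R = 1.14.
Payoff layer (t=3): V(3,0)=0.0000, V(3,1)=0.0000, V(3,2)=163.8560, V(3,3)=260.6800
  t=2,j=0: stock 73.5680 → up 102.9952 (V=0.0000), down 64.7398 (V=0.0000). Price 0.0000; hedge Δ=0.0000, bond B=0.0000.
  t=2,j=1: stock 117.0400 → up 163.8560 (V=163.8560), down 102.9952 (V=0.0000). Price 71.8667; hedge Δ=2.6923, bond B=-243.2410.
  t=2,j=2: stock 186.2000 → up 260.6800 (V=260.6800), down 163.8560 (V=163.8560). Price 186.2000; hedge Δ=1.0000, bond B=0.0000.
  t=1,j=0: stock 83.6000 → up 117.0400 (V=71.8667), down 73.5680 (V=0.0000). Price 31.5205; hedge Δ=1.6532, bond B=-106.6847.
  t=1,j=1: stock 133.0000 → up 186.2000 (V=186.2000), down 117.0400 (V=71.8667). Price 113.1871; hedge Δ=1.6532, bond B=-106.6847.
  t=0,j=0: stock 95.0000 → up 133.0000 (V=113.1871), down 83.6000 (V=31.5205). Price 63.4682; hedge Δ=1.6532, bond B=-93.5830.
Self-financing check: at every node Δ·S+B equals the discounted successor values.

(0,0): Delta=1.6532 Bond=-93.5830
(1,0): Delta=1.6532 Bond=-106.6847
(1,1): Delta=1.6532 Bond=-106.6847
(2,0): Delta=0.0000 Bond=0.0000
(2,1): Delta=2.6923 Bond=-243.2410
(2,2): Delta=1.0000 Bond=0.0000
V0=63.4682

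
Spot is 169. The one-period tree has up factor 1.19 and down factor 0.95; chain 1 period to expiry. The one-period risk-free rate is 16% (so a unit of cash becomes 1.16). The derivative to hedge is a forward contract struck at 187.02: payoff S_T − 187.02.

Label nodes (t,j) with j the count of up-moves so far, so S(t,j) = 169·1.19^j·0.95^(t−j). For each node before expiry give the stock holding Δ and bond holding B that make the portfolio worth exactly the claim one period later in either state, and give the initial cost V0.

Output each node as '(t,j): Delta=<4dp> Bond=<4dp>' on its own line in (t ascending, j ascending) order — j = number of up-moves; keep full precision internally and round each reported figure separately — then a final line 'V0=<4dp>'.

No-arbitrage ⇒ martingale measure with p* = (R−d)/(u−d) = 0.8750.
Terminal values V(1,·): V(1,0)=-26.4700, V(1,1)=14.0900
(0,0): S=169.0000. Δ = (V_up−V_dn)/(S_up−S_dn) = (14.0900−-26.4700)/(201.1100−160.5500) = 1.0000. V = [p*·14.0900 + (1−p*)·-26.4700]/1.16 = 7.7759. B = V − Δ·S = -161.2241.
Check: Δ(0,0)·S0 + B(0,0) = 7.7759 = V0.

(0,0): Delta=1.0000 Bond=-161.2241
V0=7.7759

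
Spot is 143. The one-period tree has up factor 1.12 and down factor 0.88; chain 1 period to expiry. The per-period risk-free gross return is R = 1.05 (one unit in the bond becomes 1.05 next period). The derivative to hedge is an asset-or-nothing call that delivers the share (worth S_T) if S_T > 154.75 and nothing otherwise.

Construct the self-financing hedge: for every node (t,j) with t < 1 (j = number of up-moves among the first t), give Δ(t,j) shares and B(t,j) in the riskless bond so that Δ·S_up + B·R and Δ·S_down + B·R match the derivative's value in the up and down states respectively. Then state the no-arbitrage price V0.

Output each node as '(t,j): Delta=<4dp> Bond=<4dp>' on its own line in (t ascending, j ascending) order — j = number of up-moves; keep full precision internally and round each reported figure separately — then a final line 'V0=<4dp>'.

Since d<R<u, set p* = (R−d)/(u−d) = 0.7083; price each node as the discounted p*-expectation of its children.
Terminal payoffs: V(1,0)=0.0000, V(1,1)=160.1600
(0,0): S=143.0000. Δ = (V_up−V_dn)/(S_up−S_dn) = (160.1600−0.0000)/(160.1600−125.8400) = 4.6667. V = [p*·160.1600 + (1−p*)·0.0000]/1.05 = 108.0444. B = V − Δ·S = -559.2889.
The time-0 hedge costs 108.0444, which is the no-arbitrage price.

(0,0): Delta=4.6667 Bond=-559.2889
V0=108.0444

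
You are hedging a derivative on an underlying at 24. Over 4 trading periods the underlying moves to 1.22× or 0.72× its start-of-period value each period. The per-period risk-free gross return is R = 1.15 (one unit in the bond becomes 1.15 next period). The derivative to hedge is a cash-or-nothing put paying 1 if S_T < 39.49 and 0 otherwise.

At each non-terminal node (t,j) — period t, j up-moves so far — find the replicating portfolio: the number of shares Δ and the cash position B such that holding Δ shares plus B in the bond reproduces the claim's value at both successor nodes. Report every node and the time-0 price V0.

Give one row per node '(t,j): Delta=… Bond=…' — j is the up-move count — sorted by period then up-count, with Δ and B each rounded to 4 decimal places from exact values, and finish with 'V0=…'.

(0,0): Delta=-0.0349 Bond=1.0954
(1,0): Delta=0.0000 Bond=0.6575
(1,1): Delta=-0.0382 Bond=1.3578
(2,0): Delta=0.0000 Bond=0.7561
(2,1): Delta=0.0000 Bond=0.7561
(2,2): Delta=-0.0419 Bond=1.6926
(3,0): Delta=0.0000 Bond=0.8696
(3,1): Delta=0.0000 Bond=0.8696
(3,2): Delta=0.0000 Bond=0.8696
(3,3): Delta=-0.0459 Bond=2.1217
V0=0.2590

Since d<R<u, set p* = (R−d)/(u−d) = 0.8600; price each node as the discounted p*-expectation of its children.
At expiry t=4: V(4,0)=1.0000, V(4,1)=1.0000, V(4,2)=1.0000, V(4,3)=1.0000, V(4,4)=0.0000
Node (3,0) S=8.9580: V=(p*·1.0000+(1−p*)·1.0000)/1.15=0.8696; Δ=(1.0000−1.0000)/(10.9287−6.4497)=0.0000; B=V−Δ·S=0.8696
Node (3,1) S=15.1788: V=(p*·1.0000+(1−p*)·1.0000)/1.15=0.8696; Δ=(1.0000−1.0000)/(18.5181−10.9287)=0.0000; B=V−Δ·S=0.8696
Node (3,2) S=25.7196: V=(p*·1.0000+(1−p*)·1.0000)/1.15=0.8696; Δ=(1.0000−1.0000)/(31.3779−18.5181)=0.0000; B=V−Δ·S=0.8696
Node (3,3) S=43.5804: V=(p*·0.0000+(1−p*)·1.0000)/1.15=0.1217; Δ=(0.0000−1.0000)/(53.1680−31.3779)=-0.0459; B=V−Δ·S=2.1217
Node (2,0) S=12.4416: V=(p*·0.8696+(1−p*)·0.8696)/1.15=0.7561; Δ=(0.8696−0.8696)/(15.1788−8.9580)=0.0000; B=V−Δ·S=0.7561
Node (2,1) S=21.0816: V=(p*·0.8696+(1−p*)·0.8696)/1.15=0.7561; Δ=(0.8696−0.8696)/(25.7196−15.1788)=0.0000; B=V−Δ·S=0.7561
Node (2,2) S=35.7216: V=(p*·0.1217+(1−p*)·0.8696)/1.15=0.1969; Δ=(0.1217−0.8696)/(43.5804−25.7196)=-0.0419; B=V−Δ·S=1.6926
Node (1,0) S=17.2800: V=(p*·0.7561+(1−p*)·0.7561)/1.15=0.6575; Δ=(0.7561−0.7561)/(21.0816−12.4416)=0.0000; B=V−Δ·S=0.6575
Node (1,1) S=29.2800: V=(p*·0.1969+(1−p*)·0.7561)/1.15=0.2393; Δ=(0.1969−0.7561)/(35.7216−21.0816)=-0.0382; B=V−Δ·S=1.3578
Node (0,0) S=24.0000: V=(p*·0.2393+(1−p*)·0.6575)/1.15=0.2590; Δ=(0.2393−0.6575)/(29.2800−17.2800)=-0.0349; B=V−Δ·S=1.0954
Self-financing check: at every node Δ·S+B equals the discounted successor values.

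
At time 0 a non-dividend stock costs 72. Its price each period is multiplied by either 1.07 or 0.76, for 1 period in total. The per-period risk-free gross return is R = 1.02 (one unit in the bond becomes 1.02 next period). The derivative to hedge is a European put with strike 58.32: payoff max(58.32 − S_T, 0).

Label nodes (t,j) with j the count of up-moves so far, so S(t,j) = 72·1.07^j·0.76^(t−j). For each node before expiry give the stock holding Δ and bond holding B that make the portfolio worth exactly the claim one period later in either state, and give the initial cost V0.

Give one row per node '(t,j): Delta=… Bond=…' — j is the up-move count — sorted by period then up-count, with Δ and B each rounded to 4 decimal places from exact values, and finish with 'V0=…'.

(0,0): Delta=-0.1613 Bond=12.1822
V0=0.5693

Under the risk-neutral measure, an up-move has probability p* = (R−d)/(u−d) = 0.8387 and values discount at R = 1.02.
Payoff layer (t=1): V(1,0)=3.6000, V(1,1)=0.0000
(0,0): S=72.0000. Δ = (V_up−V_dn)/(S_up−S_dn) = (0.0000−3.6000)/(77.0400−54.7200) = -0.1613. V = [p*·0.0000 + (1−p*)·3.6000]/1.02 = 0.5693. B = V − Δ·S = 12.1822.
Self-financing check: at every node Δ·S+B equals the discounted successor values.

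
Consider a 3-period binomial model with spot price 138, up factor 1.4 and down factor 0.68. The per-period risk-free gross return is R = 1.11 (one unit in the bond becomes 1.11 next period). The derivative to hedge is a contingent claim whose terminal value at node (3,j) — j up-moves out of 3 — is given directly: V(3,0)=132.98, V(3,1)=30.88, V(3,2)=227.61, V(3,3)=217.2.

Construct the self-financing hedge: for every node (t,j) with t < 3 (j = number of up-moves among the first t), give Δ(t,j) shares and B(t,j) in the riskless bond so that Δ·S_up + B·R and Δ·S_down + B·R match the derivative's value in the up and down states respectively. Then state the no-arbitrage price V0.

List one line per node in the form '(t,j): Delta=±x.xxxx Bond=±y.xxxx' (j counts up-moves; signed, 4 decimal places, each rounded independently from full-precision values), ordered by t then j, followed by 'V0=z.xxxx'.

(0,0): Delta=0.6075 Bond=34.6399
(1,0): Delta=1.0183 Bond=-0.0987
(1,1): Delta=0.4729 Bond=64.4484
(2,0): Delta=-2.2223 Bond=206.6737
(2,1): Delta=2.0798 Bond=-139.5681
(2,2): Delta=-0.0535 Bond=213.9114
V0=118.4729

Risk-neutral probability p* = (R−d)/(u−d) = (1.11−0.68)/(1.4−0.68) = 0.5972.
At expiry t=3: V(3,0)=132.9800, V(3,1)=30.8800, V(3,2)=227.6100, V(3,3)=217.2000
  t=2,j=0: stock 63.8112 → up 89.3357 (V=30.8800), down 43.3916 (V=132.9800). Price 64.8681; hedge Δ=-2.2223, bond B=206.6737.
  t=2,j=1: stock 131.3760 → up 183.9264 (V=227.6100), down 89.3357 (V=30.8800). Price 133.6680; hedge Δ=2.0798, bond B=-139.5681.
  t=2,j=2: stock 270.4800 → up 378.6720 (V=217.2000), down 183.9264 (V=227.6100). Price 199.4531; hedge Δ=-0.0535, bond B=213.9114.
  t=1,j=0: stock 93.8400 → up 131.3760 (V=133.6680), down 63.8112 (V=64.8681). Price 95.4567; hedge Δ=1.0183, bond B=-0.0987.
  t=1,j=1: stock 193.2000 → up 270.4800 (V=199.4531), down 131.3760 (V=133.6680). Price 155.8165; hedge Δ=0.4729, bond B=64.4484.
  t=0,j=0: stock 138.0000 → up 193.2000 (V=155.8165), down 93.8400 (V=95.4567). Price 118.4729; hedge Δ=0.6075, bond B=34.6399.
Each (Δ,B) replicates both successor values, so the strategy is self-financing and V0 is arbitrage-free.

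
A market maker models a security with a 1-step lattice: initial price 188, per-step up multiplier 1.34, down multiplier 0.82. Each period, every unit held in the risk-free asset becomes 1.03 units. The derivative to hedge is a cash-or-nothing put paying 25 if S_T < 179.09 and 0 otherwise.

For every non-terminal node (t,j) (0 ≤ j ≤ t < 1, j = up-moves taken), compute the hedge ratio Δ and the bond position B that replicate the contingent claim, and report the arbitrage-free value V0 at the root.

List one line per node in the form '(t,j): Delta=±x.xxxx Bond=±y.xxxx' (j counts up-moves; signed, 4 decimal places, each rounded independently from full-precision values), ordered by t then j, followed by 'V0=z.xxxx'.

The replicating-portfolio and risk-neutral prices coincide; use p* = (1.03−0.82)/(1.34−0.82) = 0.4038 for the latter.
Terminal payoffs: V(1,0)=25.0000, V(1,1)=0.0000
Node (0,0) S=188.0000: V=(p*·0.0000+(1−p*)·25.0000)/1.03=14.4698; Δ=(0.0000−25.0000)/(251.9200−154.1600)=-0.2557; B=V−Δ·S=62.5467
The time-0 hedge costs 14.4698, which is the no-arbitrage price.

(0,0): Delta=-0.2557 Bond=62.5467
V0=14.4698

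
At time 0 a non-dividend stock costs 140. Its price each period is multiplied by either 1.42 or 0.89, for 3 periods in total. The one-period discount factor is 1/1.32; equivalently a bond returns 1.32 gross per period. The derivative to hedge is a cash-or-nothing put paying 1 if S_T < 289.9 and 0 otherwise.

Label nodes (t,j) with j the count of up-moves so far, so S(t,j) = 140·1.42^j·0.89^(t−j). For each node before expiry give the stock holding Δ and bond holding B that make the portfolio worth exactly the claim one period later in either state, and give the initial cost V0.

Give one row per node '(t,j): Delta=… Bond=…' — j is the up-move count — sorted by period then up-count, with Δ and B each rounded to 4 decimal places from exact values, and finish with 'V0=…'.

Risk-neutral probability p* = (R−d)/(u−d) = (1.32−0.89)/(1.42−0.89) = 0.8113.
Payoff layer (t=3): V(3,0)=1.0000, V(3,1)=1.0000, V(3,2)=1.0000, V(3,3)=0.0000
  t=2,j=0: stock 110.8940 → up 157.4695 (V=1.0000), down 98.6957 (V=1.0000). Price 0.7576; hedge Δ=0.0000, bond B=0.7576.
  t=2,j=1: stock 176.9320 → up 251.2434 (V=1.0000), down 157.4695 (V=1.0000). Price 0.7576; hedge Δ=0.0000, bond B=0.7576.
  t=2,j=2: stock 282.2960 → up 400.8603 (V=0.0000), down 251.2434 (V=1.0000). Price 0.1429; hedge Δ=-0.0067, bond B=2.0297.
  t=1,j=0: stock 124.6000 → up 176.9320 (V=0.7576), down 110.8940 (V=0.7576). Price 0.5739; hedge Δ=0.0000, bond B=0.5739.
  t=1,j=1: stock 198.8000 → up 282.2960 (V=0.1429), down 176.9320 (V=0.7576). Price 0.1961; hedge Δ=-0.0058, bond B=1.3558.
  t=0,j=0: stock 140.0000 → up 198.8000 (V=0.1961), down 124.6000 (V=0.5739). Price 0.2026; hedge Δ=-0.0051, bond B=0.9154.
Check: Δ(0,0)·S0 + B(0,0) = 0.2026 = V0.

(0,0): Delta=-0.0051 Bond=0.9154
(1,0): Delta=0.0000 Bond=0.5739
(1,1): Delta=-0.0058 Bond=1.3558
(2,0): Delta=0.0000 Bond=0.7576
(2,1): Delta=0.0000 Bond=0.7576
(2,2): Delta=-0.0067 Bond=2.0297
V0=0.2026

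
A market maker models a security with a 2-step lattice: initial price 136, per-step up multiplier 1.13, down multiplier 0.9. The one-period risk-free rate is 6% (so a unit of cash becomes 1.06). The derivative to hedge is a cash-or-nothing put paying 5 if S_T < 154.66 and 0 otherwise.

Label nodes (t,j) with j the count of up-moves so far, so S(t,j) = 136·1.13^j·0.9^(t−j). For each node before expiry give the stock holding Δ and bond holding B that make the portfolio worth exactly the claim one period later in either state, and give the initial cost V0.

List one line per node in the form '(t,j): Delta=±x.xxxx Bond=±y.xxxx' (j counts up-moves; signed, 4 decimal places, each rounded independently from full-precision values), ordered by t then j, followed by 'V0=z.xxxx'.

Risk-neutral probability p* = (R−d)/(u−d) = (1.06−0.9)/(1.13−0.9) = 0.6957.
Terminal payoffs: V(2,0)=5.0000, V(2,1)=5.0000, V(2,2)=0.0000
Node (1,0) S=122.4000: V=(p*·5.0000+(1−p*)·5.0000)/1.06=4.7170; Δ=(5.0000−5.0000)/(138.3120−110.1600)=0.0000; B=V−Δ·S=4.7170
Node (1,1) S=153.6800: V=(p*·0.0000+(1−p*)·5.0000)/1.06=1.4356; Δ=(0.0000−5.0000)/(173.6584−138.3120)=-0.1415; B=V−Δ·S=23.1747
Node (0,0) S=136.0000: V=(p*·1.4356+(1−p*)·4.7170)/1.06=2.2965; Δ=(1.4356−4.7170)/(153.6800−122.4000)=-0.1049; B=V−Δ·S=16.5634
Check: Δ(0,0)·S0 + B(0,0) = 2.2965 = V0.

(0,0): Delta=-0.1049 Bond=16.5634
(1,0): Delta=0.0000 Bond=4.7170
(1,1): Delta=-0.1415 Bond=23.1747
V0=2.2965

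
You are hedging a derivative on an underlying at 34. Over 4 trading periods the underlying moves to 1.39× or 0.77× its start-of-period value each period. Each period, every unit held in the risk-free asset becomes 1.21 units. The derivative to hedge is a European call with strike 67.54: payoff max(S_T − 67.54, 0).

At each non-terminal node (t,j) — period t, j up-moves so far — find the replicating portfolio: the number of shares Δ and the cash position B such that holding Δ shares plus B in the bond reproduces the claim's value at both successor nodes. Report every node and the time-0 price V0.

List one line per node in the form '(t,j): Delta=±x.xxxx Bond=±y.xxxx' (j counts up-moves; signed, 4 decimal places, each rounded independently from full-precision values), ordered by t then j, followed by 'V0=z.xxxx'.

Under the risk-neutral measure, an up-move has probability p* = (R−d)/(u−d) = 0.7097 and values discount at R = 1.21.
Terminal payoffs: V(4,0)=0.0000, V(4,1)=0.0000, V(4,2)=0.0000, V(4,3)=2.7695, V(4,4)=59.3824
Node (3,0) S=15.5221: V=(p*·0.0000+(1−p*)·0.0000)/1.21=0.0000; Δ=(0.0000−0.0000)/(21.5757−11.9520)=0.0000; B=V−Δ·S=0.0000
Node (3,1) S=28.0205: V=(p*·0.0000+(1−p*)·0.0000)/1.21=0.0000; Δ=(0.0000−0.0000)/(38.9484−21.5757)=0.0000; B=V−Δ·S=0.0000
Node (3,2) S=50.5824: V=(p*·2.7695+(1−p*)·0.0000)/1.21=1.6243; Δ=(2.7695−0.0000)/(70.3095−38.9484)=0.0883; B=V−Δ·S=-2.8426
Node (3,3) S=91.3110: V=(p*·59.3824+(1−p*)·2.7695)/1.21=35.4929; Δ=(59.3824−2.7695)/(126.9224−70.3095)=1.0000; B=V−Δ·S=-55.8182
Node (2,0) S=20.1586: V=(p*·0.0000+(1−p*)·0.0000)/1.21=0.0000; Δ=(0.0000−0.0000)/(28.0205−15.5221)=0.0000; B=V−Δ·S=0.0000
Node (2,1) S=36.3902: V=(p*·1.6243+(1−p*)·0.0000)/1.21=0.9527; Δ=(1.6243−0.0000)/(50.5824−28.0205)=0.0720; B=V−Δ·S=-1.6672
Node (2,2) S=65.6914: V=(p*·35.4929+(1−p*)·1.6243)/1.21=21.2067; Δ=(35.4929−1.6243)/(91.3110−50.5824)=0.8316; B=V−Δ·S=-33.4200
Node (1,0) S=26.1800: V=(p*·0.9527+(1−p*)·0.0000)/1.21=0.5588; Δ=(0.9527−0.0000)/(36.3902−20.1586)=0.0587; B=V−Δ·S=-0.9778
Node (1,1) S=47.2600: V=(p*·21.2067+(1−p*)·0.9527)/1.21=12.6665; Δ=(21.2067−0.9527)/(65.6914−36.3902)=0.6912; B=V−Δ·S=-20.0012
Node (0,0) S=34.0000: V=(p*·12.6665+(1−p*)·0.5588)/1.21=7.5631; Δ=(12.6665−0.5588)/(47.2600−26.1800)=0.5744; B=V−Δ·S=-11.9655
Root portfolio cost Δ·34+B reproduces V0=7.5631.

(0,0): Delta=0.5744 Bond=-11.9655
(1,0): Delta=0.0587 Bond=-0.9778
(1,1): Delta=0.6912 Bond=-20.0012
(2,0): Delta=0.0000 Bond=0.0000
(2,1): Delta=0.0720 Bond=-1.6672
(2,2): Delta=0.8316 Bond=-33.4200
(3,0): Delta=0.0000 Bond=0.0000
(3,1): Delta=0.0000 Bond=0.0000
(3,2): Delta=0.0883 Bond=-2.8426
(3,3): Delta=1.0000 Bond=-55.8182
V0=7.5631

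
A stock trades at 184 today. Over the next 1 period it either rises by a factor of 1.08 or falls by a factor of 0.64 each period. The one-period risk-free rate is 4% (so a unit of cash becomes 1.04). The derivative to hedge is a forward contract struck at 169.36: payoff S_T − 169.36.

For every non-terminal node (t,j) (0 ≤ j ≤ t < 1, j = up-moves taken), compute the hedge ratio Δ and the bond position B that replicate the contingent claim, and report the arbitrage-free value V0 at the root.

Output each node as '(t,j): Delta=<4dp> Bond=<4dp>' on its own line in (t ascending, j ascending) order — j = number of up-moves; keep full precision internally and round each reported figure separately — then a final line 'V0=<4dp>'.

(0,0): Delta=1.0000 Bond=-162.8462
V0=21.1538

Risk-neutral probability p* = (R−d)/(u−d) = (1.04−0.64)/(1.08−0.64) = 0.9091.
At expiry t=1: V(1,0)=-51.6000, V(1,1)=29.3600
Node (0,0) S=184.0000: V=(p*·29.3600+(1−p*)·-51.6000)/1.04=21.1538; Δ=(29.3600−-51.6000)/(198.7200−117.7600)=1.0000; B=V−Δ·S=-162.8462
Each (Δ,B) replicates both successor values, so the strategy is self-financing and V0 is arbitrage-free.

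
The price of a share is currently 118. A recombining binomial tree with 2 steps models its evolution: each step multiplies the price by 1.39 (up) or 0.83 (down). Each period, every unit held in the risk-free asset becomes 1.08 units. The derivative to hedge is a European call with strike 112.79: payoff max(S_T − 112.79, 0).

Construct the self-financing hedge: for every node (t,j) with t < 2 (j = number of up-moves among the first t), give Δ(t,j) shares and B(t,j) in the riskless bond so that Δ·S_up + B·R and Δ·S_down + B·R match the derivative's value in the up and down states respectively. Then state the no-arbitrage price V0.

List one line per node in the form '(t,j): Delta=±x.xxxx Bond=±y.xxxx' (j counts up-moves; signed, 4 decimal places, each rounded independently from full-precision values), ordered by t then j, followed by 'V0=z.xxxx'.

No-arbitrage ⇒ martingale measure with p* = (R−d)/(u−d) = 0.4464.
Payoff layer (t=2): V(2,0)=0.0000, V(2,1)=23.3466, V(2,2)=115.1978
(1,0): S=97.9400. Δ = (V_up−V_dn)/(S_up−S_dn) = (23.3466−0.0000)/(136.1366−81.2902) = 0.4257. V = [p*·23.3466 + (1−p*)·0.0000]/1.08 = 9.6505. B = V − Δ·S = -32.0398.
(1,1): S=164.0200. Δ = (V_up−V_dn)/(S_up−S_dn) = (115.1978−23.3466)/(227.9878−136.1366) = 1.0000. V = [p*·115.1978 + (1−p*)·23.3466]/1.08 = 59.5848. B = V − Δ·S = -104.4352.
(0,0): S=118.0000. Δ = (V_up−V_dn)/(S_up−S_dn) = (59.5848−9.6505)/(164.0200−97.9400) = 0.7557. V = [p*·59.5848 + (1−p*)·9.6505]/1.08 = 29.5765. B = V − Δ·S = -59.5918.
Check: Δ(0,0)·S0 + B(0,0) = 29.5765 = V0.

(0,0): Delta=0.7557 Bond=-59.5918
(1,0): Delta=0.4257 Bond=-32.0398
(1,1): Delta=1.0000 Bond=-104.4352
V0=29.5765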